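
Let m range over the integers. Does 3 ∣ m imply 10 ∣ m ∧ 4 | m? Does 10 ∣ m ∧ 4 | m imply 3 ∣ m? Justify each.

Neither implication holds.

Forward direction. This fails: take m = 3. Certainly 3 ∣ 3, but 10 ∤ 3.

Converse. This fails: take m = 20. Both 10 ∣ 20 and 4 ∣ 20, yet 20 is not a multiple of 3 (since 20 = 6·3 + 2), so 3 ∤ 20.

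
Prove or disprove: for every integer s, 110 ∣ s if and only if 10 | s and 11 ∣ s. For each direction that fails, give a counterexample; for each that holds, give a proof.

Forward direction. If 110 ∣ s, write s = 110q. Since 110 = 11·10, s = 10·(11q), so 10 ∣ s; and since 110 = 10·11, s = 11·(10q), so 11 ∣ s.

Converse. Suppose 10 ∣ s and 11 ∣ s. Any common multiple of 10 and 11 is a multiple of their lcm; here gcd(10, 11) = 1, so lcm(10, 11) = 10·11 = 110, so 110 ∣ s.

Both implications hold.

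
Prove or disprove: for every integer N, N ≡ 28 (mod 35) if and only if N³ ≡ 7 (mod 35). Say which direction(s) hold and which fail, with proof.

Both directions hold; the statement is true.

[⇐] Suppose N³ ≡ 7 (mod 35). The only residue r in {0, …, 34} with r³ ≡ 7 (mod 35) is r = 28, so N ≡ 28 (mod 35).

[⇒] Suppose N ≡ 28 (mod 35). Write N = 35j + 28. Then (35j + 28)³ = 42875j³ + 102900j² + 82320j + 21952 = 35(1225j³ + 2940j² + 2352j + 627) + 7, so N³ ≡ 7 (mod 35).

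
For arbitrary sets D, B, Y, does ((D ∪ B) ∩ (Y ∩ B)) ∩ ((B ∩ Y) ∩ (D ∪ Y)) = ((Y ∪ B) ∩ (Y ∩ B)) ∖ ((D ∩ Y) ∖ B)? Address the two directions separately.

Both inclusions hold; the sets are equal.

(⊇) Let x ∈ ((Y ∪ B) ∩ (Y ∩ B)) ∖ ((D ∩ Y) ∖ B). Then either x ∈ B ∩ Y and x ∉ D; or x ∈ D ∩ B ∩ Y. In each case x ∈ ((D ∪ B) ∩ (Y ∩ B)) ∩ ((B ∩ Y) ∩ (D ∪ Y)), so ((Y ∪ B) ∩ (Y ∩ B)) ∖ ((D ∩ Y) ∖ B) ⊆ ((D ∪ B) ∩ (Y ∩ B)) ∩ ((B ∩ Y) ∩ (D ∪ Y)).

(⊆) Let x ∈ ((D ∪ B) ∩ (Y ∩ B)) ∩ ((B ∩ Y) ∩ (D ∪ Y)). Then either x ∈ B ∩ Y and x ∉ D; or x ∈ D ∩ B ∩ Y. In each case x ∈ ((Y ∪ B) ∩ (Y ∩ B)) ∖ ((D ∩ Y) ∖ B), so ((D ∪ B) ∩ (Y ∩ B)) ∩ ((B ∩ Y) ∩ (D ∪ Y)) ⊆ ((Y ∪ B) ∩ (Y ∩ B)) ∖ ((D ∩ Y) ∖ B).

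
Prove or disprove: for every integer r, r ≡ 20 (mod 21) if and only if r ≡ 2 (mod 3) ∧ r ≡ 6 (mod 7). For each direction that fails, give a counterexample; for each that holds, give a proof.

Both directions hold; the statement is true.

(⇐) If r ≡ 2 (mod 3) and r ≡ 6 (mod 7), then by the Chinese remainder theorem r ≡ 20 (mod 21). This is exactly r ≡ 20 (mod 21).

(⇒) Suppose r ≡ 20 (mod 21); write r = 21j + 20. Since 3 ∣ 21, reducing mod 3 gives r ≡ 20 ≡ 2 (mod 3); since 7 ∣ 21, reducing mod 7 gives r ≡ 20 ≡ 6 (mod 7).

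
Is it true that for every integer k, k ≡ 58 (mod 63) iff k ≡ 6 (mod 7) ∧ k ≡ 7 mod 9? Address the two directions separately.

Neither implication holds.

(⟹) This fails: k = 58 gives 58 ≡ 58 (mod 63) but 58 ≡ 2 (mod 7), so the conjunction on the right does not hold.

(⟸) This fails: k = 34 satisfies both congruences on the right (34 ≡ 6 mod 7 and 34 ≡ 7 mod 9) yet 34 ≡ 34 (mod 63), not 58.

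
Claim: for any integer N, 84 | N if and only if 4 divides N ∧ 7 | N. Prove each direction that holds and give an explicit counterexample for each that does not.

Forward direction. If 84 ∣ N, write N = 84q. Since 84 = 21·4, N = 4·(21q), so 4 ∣ N; and since 84 = 12·7, N = 7·(12q), so 7 ∣ N.

Converse. This fails: take N = 28. Both 4 ∣ 28 and 7 ∣ 28, yet 28 is not a multiple of 84 (since 28 = 0·84 + 28), so 84 ∤ 28.

The forward direction holds; the converse fails.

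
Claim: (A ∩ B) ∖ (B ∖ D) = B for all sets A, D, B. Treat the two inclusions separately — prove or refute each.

(⟹) Let x ∈ (A ∩ B) ∖ (B ∖ D). Then x ∈ A ∩ D ∩ B, from which x ∈ B.

(⟸) This inclusion fails. Take A = ∅, D = ∅, B = {1}; then 1 ∈ B but 1 ∉ (A ∩ B) ∖ (B ∖ D).

(⊆) holds; (⊇) fails.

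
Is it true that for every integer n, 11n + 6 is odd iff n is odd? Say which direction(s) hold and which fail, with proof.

Both directions hold; the statement is true.

(⇒) Suppose 11n + 6 is odd. Since 11 is odd, 11n and n have the same parity, so 11n + 6 ≡ n + 6 (mod 2). As 6 is even, 11n + 6 is odd exactly when n is odd. Thus n is odd.

(⇐) Conversely, suppose n is odd; write n = 2j + 1. Then 11n + 6 = 11·(2j + 1) + 6 = 2·11j + 17, which is odd.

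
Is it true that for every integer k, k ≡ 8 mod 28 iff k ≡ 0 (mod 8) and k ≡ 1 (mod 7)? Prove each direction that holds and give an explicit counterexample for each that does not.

The forward direction fails; the converse holds.

[⇐] If k ≡ 0 (mod 8) and k ≡ 1 (mod 7), then by the Chinese remainder theorem k ≡ 8 (mod 56). Since 8 ≡ 8 (mod 28) and 28 ∣ 56, we get k ≡ 8 (mod 28).

[⇒] This fails: k = 36 gives 36 ≡ 8 (mod 28) but 36 ≡ 4 (mod 8), so the conjunction on the right does not hold.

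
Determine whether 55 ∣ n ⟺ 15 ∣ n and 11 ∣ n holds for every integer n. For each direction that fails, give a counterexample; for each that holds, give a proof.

(⟸) Suppose 15 ∣ n and 11 ∣ n. Any common multiple of 15 and 11 is a multiple of their lcm; here gcd(15, 11) = 1, so lcm(15, 11) = 15·11 = 165, so 165 ∣ n. Since 55 ∣ 165, it follows that 55 ∣ n.

(⟹) This fails: take n = 55. Certainly 55 ∣ 55, but 15 ∤ 55.

Not equivalent: only (⇐) holds.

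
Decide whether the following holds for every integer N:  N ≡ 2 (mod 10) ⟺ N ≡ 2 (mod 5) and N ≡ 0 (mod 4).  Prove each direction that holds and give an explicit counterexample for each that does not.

Forward direction. This fails: N = 2 gives 2 ≡ 2 (mod 10) but 2 ≡ 2 (mod 4), so the conjunction on the right does not hold.

Converse. If N ≡ 2 (mod 5) and N ≡ 0 (mod 4), then by the Chinese remainder theorem N ≡ 12 (mod 20). Since 12 ≡ 2 (mod 10) and 10 ∣ 20, we get N ≡ 2 (mod 10).

Only the reverse direction holds.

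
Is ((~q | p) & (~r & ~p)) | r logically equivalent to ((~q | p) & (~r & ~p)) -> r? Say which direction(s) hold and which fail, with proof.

Forward direction. This fails. Under r = F, q = F, p = F, the left side is true but the right side is false.

Converse. This fails. Under r = F, q = T, p = F, the left side is false but the right side is true.

Both directions fail.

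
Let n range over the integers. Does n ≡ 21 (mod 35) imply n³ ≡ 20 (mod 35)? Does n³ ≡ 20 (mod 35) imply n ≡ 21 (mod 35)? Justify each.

Neither implication holds.

(⟹) This fails: take n = 21. Then 21 ≡ 21 (mod 35), but 21³ = 9261 ≡ 21 (mod 35), not 20.

(⟸) This fails: take n = 5. Then 5³ = 125 ≡ 20 (mod 35), yet 5 ≡ 5 (mod 35), not 21.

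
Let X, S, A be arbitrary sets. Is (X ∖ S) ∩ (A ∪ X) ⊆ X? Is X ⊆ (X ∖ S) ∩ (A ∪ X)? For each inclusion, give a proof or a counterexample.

(⟹) Let x ∈ (X ∖ S) ∩ (A ∪ X). Then either x ∈ X and x ∉ S, A; or x ∈ X ∩ A and x ∉ S. In each case x ∈ X, so (X ∖ S) ∩ (A ∪ X) ⊆ X.

(⟸) This inclusion fails. Take X = {1}, S = {1}, A = ∅; then 1 ∈ X but 1 ∉ (X ∖ S) ∩ (A ∪ X).

(⊆) holds; (⊇) fails.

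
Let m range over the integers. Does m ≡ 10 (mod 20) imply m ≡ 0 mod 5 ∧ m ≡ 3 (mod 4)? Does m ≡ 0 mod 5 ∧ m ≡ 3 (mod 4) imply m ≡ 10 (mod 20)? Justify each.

Forward direction. This fails: m = 10 gives 10 ≡ 10 (mod 20) but 10 ≡ 2 (mod 4), so the conjunction on the right does not hold.

Converse. This fails: m = 15 satisfies both congruences on the right (15 ≡ 0 mod 5 and 15 ≡ 3 mod 4) yet 15 ≡ 15 (mod 20), not 10.

Both directions fail.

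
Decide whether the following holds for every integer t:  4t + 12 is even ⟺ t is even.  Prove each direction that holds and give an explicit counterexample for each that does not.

Only the reverse direction holds.

(←) Suppose t is even. Since 4 is even, 4t is even for every t, so 4t + 12 has the same parity as 12, which is even. Hence 4t + 12 is even.

(→) This fails: take t = 1. Then 4t + 12 = 16, which is even, yet t = 1 is odd, not even.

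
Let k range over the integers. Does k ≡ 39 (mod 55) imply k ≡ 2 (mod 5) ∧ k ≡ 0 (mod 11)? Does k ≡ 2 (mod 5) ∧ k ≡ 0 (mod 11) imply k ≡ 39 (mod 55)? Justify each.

(→) This fails: k = 39 gives 39 ≡ 39 (mod 55) but 39 ≡ 4 (mod 5), so the conjunction on the right does not hold.

(←) This fails: k = 22 satisfies both congruences on the right (22 ≡ 2 mod 5 and 22 ≡ 0 mod 11) yet 22 ≡ 22 (mod 55), not 39.

Neither direction holds.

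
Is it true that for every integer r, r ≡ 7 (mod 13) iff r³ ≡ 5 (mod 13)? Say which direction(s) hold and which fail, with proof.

Not equivalent: only (⇒) holds.

[⇐] This fails: take r = 8. Then 8³ = 512 ≡ 5 (mod 13), yet 8 ≡ 8 (mod 13), not 7.

[⇒] Suppose r ≡ 7 (mod 13). Write r = 13j + 7. Then (13j + 7)³ = 2197j³ + 3549j² + 1911j + 343 = 13(169j³ + 273j² + 147j + 26) + 5, so r³ ≡ 5 (mod 13).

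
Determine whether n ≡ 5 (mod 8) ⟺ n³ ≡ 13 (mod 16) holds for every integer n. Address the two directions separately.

Forward direction. This fails: take n = 13. Then 13 ≡ 5 (mod 8), but 13³ = 2197 ≡ 5 (mod 16), not 13.

Converse. The residues r modulo 16 with r³ ≡ 13 (mod 16) are exactly {5}, and each is ≡ 5 (mod 8).

The forward direction fails; the converse holds.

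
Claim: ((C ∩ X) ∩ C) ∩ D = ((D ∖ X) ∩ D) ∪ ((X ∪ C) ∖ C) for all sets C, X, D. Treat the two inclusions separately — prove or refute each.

(⊆) fails and (⊇) fails.

(⊆) This inclusion fails. Take C = {1}, X = {1}, D = {1}; then 1 ∈ ((C ∩ X) ∩ C) ∩ D but 1 ∉ ((D ∖ X) ∩ D) ∪ ((X ∪ C) ∖ C).

(⊇) This inclusion fails. Take C = ∅, X = {1}, D = ∅; then 1 ∈ ((D ∖ X) ∩ D) ∪ ((X ∪ C) ∖ C) but 1 ∉ ((C ∩ X) ∩ C) ∩ D.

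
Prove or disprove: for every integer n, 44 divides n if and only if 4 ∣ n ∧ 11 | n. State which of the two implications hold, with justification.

Forward direction. If 44 ∣ n, write n = 44q. Since 44 = 11·4, n = 4·(11q), so 4 ∣ n; and since 44 = 4·11, n = 11·(4q), so 11 ∣ n.

Converse. Suppose 4 ∣ n and 11 ∣ n. Any common multiple of 4 and 11 is a multiple of their lcm; here gcd(4, 11) = 1, so lcm(4, 11) = 4·11 = 44, so 44 ∣ n.

Both directions hold.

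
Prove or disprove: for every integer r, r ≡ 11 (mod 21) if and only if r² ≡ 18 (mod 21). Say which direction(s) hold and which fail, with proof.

(⇒) fails and (⇐) fails.

[⇒] This fails: take r = 11. Then 11 ≡ 11 (mod 21), but 11² = 121 ≡ 16 (mod 21), not 18.

[⇐] This fails: take r = 9. Then 9² = 81 ≡ 18 (mod 21), yet 9 ≡ 9 (mod 21), not 11.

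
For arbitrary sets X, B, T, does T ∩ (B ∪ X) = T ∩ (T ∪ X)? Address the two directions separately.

Reverse inclusion. This inclusion fails. Take X = ∅, B = ∅, T = {1}; then 1 ∈ T ∩ (T ∪ X) but 1 ∉ T ∩ (B ∪ X).

Forward inclusion. Let x ∈ T ∩ (B ∪ X). Then either x ∈ X ∩ T and x ∉ B; or x ∈ B ∩ T and x ∉ X; or x ∈ X ∩ B ∩ T. In each case x ∈ T ∩ (T ∪ X), so T ∩ (B ∪ X) ⊆ T ∩ (T ∪ X).

Only the forward inclusion holds.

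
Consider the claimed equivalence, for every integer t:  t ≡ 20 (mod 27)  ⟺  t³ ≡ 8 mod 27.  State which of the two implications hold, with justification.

Forward direction. Suppose t ≡ 20 (mod 27). Write t = 27j + 20. Then (27j + 20)³ = 19683j³ + 43740j² + 32400j + 8000 = 27(729j³ + 1620j² + 1200j + 296) + 8, so t³ ≡ 8 (mod 27).

Converse. This fails: take t = 2. Then 2³ = 8 ≡ 8 (mod 27), yet 2 ≡ 2 (mod 27), not 20.

(⇒) holds; (⇐) fails.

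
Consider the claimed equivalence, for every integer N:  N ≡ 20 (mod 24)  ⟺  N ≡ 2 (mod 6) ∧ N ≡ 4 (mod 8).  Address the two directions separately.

Forward direction. Suppose N ≡ 20 (mod 24); write N = 24j + 20. Since 6 ∣ 24, reducing mod 6 gives N ≡ 20 ≡ 2 (mod 6); since 8 ∣ 24, reducing mod 8 gives N ≡ 20 ≡ 4 (mod 8).

Converse. If N ≡ 2 (mod 6) and N ≡ 4 (mod 8), then by the Chinese remainder theorem N ≡ 20 (mod 24). This is exactly N ≡ 20 (mod 24).

Both directions hold.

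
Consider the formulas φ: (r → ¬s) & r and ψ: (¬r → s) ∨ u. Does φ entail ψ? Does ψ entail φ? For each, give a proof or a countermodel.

Forward direction. Assume the antecedent. If u is true, (¬r → s) ∨ u reduces to true regardless of the other variables. If u is false, the antecedent forces (u = F, s = F, r = T), and (¬r → s) ∨ u holds there. Either way (¬r → s) ∨ u holds.

Converse. This fails. Under u = T, s = F, r = F, the left side is false but the right side is true.

Only the forward implication holds.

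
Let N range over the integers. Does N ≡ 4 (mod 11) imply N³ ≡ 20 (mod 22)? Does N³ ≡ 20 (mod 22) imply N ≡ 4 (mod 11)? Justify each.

Converse. The residues r modulo 22 with r³ ≡ 20 (mod 22) are exactly {4}, and each is ≡ 4 (mod 11).

Forward direction. This fails: take N = 15. Then 15 ≡ 4 (mod 11), but 15³ = 3375 ≡ 9 (mod 22), not 20.

Not equivalent: only (⇐) holds.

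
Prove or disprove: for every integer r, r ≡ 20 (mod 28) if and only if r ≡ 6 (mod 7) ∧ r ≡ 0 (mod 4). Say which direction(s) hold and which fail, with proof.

Equivalent; both directions hold.

(⇒) Suppose r ≡ 20 (mod 28); write r = 28j + 20. Since 7 ∣ 28, reducing mod 7 gives r ≡ 20 ≡ 6 (mod 7); since 4 ∣ 28, reducing mod 4 gives r ≡ 20 ≡ 0 (mod 4).

(⇐) Conversely, if r ≡ 6 (mod 7) and r ≡ 0 (mod 4), then by the Chinese remainder theorem r ≡ 20 (mod 28). This is exactly r ≡ 20 (mod 28).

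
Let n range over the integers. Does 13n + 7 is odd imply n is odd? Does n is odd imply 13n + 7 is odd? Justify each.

(→) This fails: n = 4 gives 13n + 7 = 59, which is odd, but 4 is even, not odd.

(←) This also fails: n = 1 is odd, but 13n + 7 = 20 is even, not odd.

Both directions fail.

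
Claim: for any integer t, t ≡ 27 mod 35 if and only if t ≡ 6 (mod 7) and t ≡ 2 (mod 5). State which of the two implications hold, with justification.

Both directions hold.

(⟹) Suppose t ≡ 27 (mod 35); write t = 35j + 27. Since 7 ∣ 35, reducing mod 7 gives t ≡ 27 ≡ 6 (mod 7); since 5 ∣ 35, reducing mod 5 gives t ≡ 27 ≡ 2 (mod 5).

(⟸) Conversely, if t ≡ 6 (mod 7) and t ≡ 2 (mod 5), then by the Chinese remainder theorem t ≡ 27 (mod 35). This is exactly t ≡ 27 (mod 35).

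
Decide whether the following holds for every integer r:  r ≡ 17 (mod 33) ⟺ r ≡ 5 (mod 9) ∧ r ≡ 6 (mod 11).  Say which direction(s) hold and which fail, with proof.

(→) This fails: r = 17 gives 17 ≡ 17 (mod 33) but 17 ≡ 8 (mod 9), so the conjunction on the right does not hold.

(←) Conversely, if r ≡ 5 (mod 9) and r ≡ 6 (mod 11), then by the Chinese remainder theorem r ≡ 50 (mod 99). Since 50 ≡ 17 (mod 33) and 33 ∣ 99, we get r ≡ 17 (mod 33).

Not equivalent: only (⇐) holds.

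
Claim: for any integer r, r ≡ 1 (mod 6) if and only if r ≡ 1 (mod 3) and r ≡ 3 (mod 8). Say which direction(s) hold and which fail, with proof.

(→) This fails: r = 1 gives 1 ≡ 1 (mod 6) but 1 ≡ 1 (mod 8), so the conjunction on the right does not hold.

(←) Conversely, if r ≡ 1 (mod 3) and r ≡ 3 (mod 8), then by the Chinese remainder theorem r ≡ 19 (mod 24). Since 19 ≡ 1 (mod 6) and 6 ∣ 24, we get r ≡ 1 (mod 6).

(⇒) fails; (⇐) holds.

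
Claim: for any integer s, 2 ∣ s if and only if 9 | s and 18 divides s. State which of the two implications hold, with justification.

Forward direction. This fails: take s = 2. Certainly 2 ∣ 2, but 9 ∤ 2.

Converse. Suppose 9 ∣ s and 18 ∣ s. Any common multiple of 9 and 18 is a multiple of their lcm; here lcm(9, 18) = 9·18/gcd(9, 18) = 162/9 = 18, so 18 ∣ s. Since 2 ∣ 18, it follows that 2 ∣ s.

Only the reverse direction holds.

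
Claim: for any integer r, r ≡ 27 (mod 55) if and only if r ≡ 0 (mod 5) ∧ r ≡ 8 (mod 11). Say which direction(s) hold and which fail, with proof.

Neither direction holds.

(⇒) This fails: r = 27 gives 27 ≡ 27 (mod 55) but 27 ≡ 2 (mod 5), so the conjunction on the right does not hold.

(⇐) This fails: r = 30 satisfies both congruences on the right (30 ≡ 0 mod 5 and 30 ≡ 8 mod 11) yet 30 ≡ 30 (mod 55), not 27.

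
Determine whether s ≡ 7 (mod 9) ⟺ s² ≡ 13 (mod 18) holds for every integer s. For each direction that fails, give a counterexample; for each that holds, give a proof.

(→) This fails: take s = 16. Then 16 ≡ 7 (mod 9), but 16² = 256 ≡ 4 (mod 18), not 13.

(←) This fails: take s = 11. Then 11² = 121 ≡ 13 (mod 18), yet 11 ≡ 2 (mod 9), not 7.

Neither implication holds.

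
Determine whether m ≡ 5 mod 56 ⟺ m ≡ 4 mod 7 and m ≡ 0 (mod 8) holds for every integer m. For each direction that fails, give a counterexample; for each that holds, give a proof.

(→) This fails: m = 5 gives 5 ≡ 5 (mod 56) but 5 ≡ 5 (mod 7), so the conjunction on the right does not hold.

(←) This fails: m = 32 satisfies both congruences on the right (32 ≡ 4 mod 7 and 32 ≡ 0 mod 8) yet 32 ≡ 32 (mod 56), not 5.

(⇒) fails and (⇐) fails.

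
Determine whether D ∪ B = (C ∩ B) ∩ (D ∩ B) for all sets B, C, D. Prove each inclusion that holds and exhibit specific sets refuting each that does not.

(⟸) Let x ∈ (C ∩ B) ∩ (D ∩ B). Then x ∈ B ∩ C ∩ D, from which x ∈ D ∪ B.

(⟹) This inclusion fails. Take B = {1}, C = ∅, D = ∅; then 1 ∈ D ∪ B but 1 ∉ (C ∩ B) ∩ (D ∩ B).

Only the reverse inclusion holds.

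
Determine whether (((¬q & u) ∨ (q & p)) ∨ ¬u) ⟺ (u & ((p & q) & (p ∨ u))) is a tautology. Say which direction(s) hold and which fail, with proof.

Forward direction. This fails. Under p = F, u = F, q = F, the left side is true but the right side is false.

Converse. Assume the antecedent. If p is true, ((¬q & u) ∨ (q & p)) ∨ ¬u reduces to true regardless of the other variables. If p is false, the antecedent cannot hold. Either way ((¬q & u) ∨ (q & p)) ∨ ¬u holds.

Not equivalent: only (⇐) holds.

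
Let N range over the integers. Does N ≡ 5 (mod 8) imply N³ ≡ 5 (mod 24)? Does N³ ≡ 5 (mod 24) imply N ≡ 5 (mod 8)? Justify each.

(⟹) This fails: take N = 13. Then 13 ≡ 5 (mod 8), but 13³ = 2197 ≡ 13 (mod 24), not 5.

(⟸) Conversely, the residues r modulo 24 with r³ ≡ 5 (mod 24) are exactly {5}, and each is ≡ 5 (mod 8).

Only the reverse direction holds.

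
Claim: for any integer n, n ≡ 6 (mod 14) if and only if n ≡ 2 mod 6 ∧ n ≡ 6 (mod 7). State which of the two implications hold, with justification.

(⇒) fails; (⇐) holds.

(⟹) This fails: n = 34 gives 34 ≡ 6 (mod 14) but 34 ≡ 4 (mod 6), so the conjunction on the right does not hold.

(⟸) Conversely, if n ≡ 2 (mod 6) and n ≡ 6 (mod 7), then by the Chinese remainder theorem n ≡ 20 (mod 42). Since 20 ≡ 6 (mod 14) and 14 ∣ 42, we get n ≡ 6 (mod 14).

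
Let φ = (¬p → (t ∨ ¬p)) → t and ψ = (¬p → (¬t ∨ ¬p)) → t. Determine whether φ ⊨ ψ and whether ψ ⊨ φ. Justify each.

[⇒] Assume the antecedent. If t is true, (¬p → (¬t ∨ ¬p)) → t reduces to true regardless of the other variables. If t is false, the antecedent cannot hold. Either way (¬p → (¬t ∨ ¬p)) → t holds.

[⇐] Assume the antecedent. If t is true, (¬p → (t ∨ ¬p)) → t reduces to true regardless of the other variables. If t is false, the antecedent cannot hold. Either way (¬p → (t ∨ ¬p)) → t holds.

The biconditional holds.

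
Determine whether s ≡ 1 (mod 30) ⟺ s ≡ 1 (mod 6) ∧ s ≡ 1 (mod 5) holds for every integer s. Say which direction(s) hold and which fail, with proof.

(→) Suppose s ≡ 1 (mod 30); write s = 30j + 1. Since 6 ∣ 30, reducing mod 6 gives s ≡ 1 (mod 6); since 5 ∣ 30, reducing mod 5 gives s ≡ 1 (mod 5).

(←) Conversely, if s ≡ 1 (mod 6) and s ≡ 1 (mod 5), then by the Chinese remainder theorem s ≡ 1 (mod 30). This is exactly s ≡ 1 (mod 30).

Both implications hold.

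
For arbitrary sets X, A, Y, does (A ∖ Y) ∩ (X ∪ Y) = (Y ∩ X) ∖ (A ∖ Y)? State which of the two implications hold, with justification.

Forward inclusion. This inclusion fails. Take X = {1}, A = {1}, Y = ∅; then 1 ∈ (A ∖ Y) ∩ (X ∪ Y) but 1 ∉ (Y ∩ X) ∖ (A ∖ Y).

Reverse inclusion. This inclusion fails. Take X = {1}, A = ∅, Y = {1}; then 1 ∈ (Y ∩ X) ∖ (A ∖ Y) but 1 ∉ (A ∖ Y) ∩ (X ∪ Y).

Both inclusions fail.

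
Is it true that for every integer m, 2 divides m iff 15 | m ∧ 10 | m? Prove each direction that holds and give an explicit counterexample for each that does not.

Converse. Suppose 15 ∣ m and 10 ∣ m. Any common multiple of 15 and 10 is a multiple of their lcm; here lcm(15, 10) = 15·10/gcd(15, 10) = 150/5 = 30, so 30 ∣ m. Since 2 ∣ 30, it follows that 2 ∣ m.

Forward direction. This fails: take m = 2. Certainly 2 ∣ 2, but 15 ∤ 2.

Only the converse holds.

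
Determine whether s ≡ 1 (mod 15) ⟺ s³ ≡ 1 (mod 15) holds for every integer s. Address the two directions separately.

Forward direction. Suppose s ≡ 1 (mod 15). Write s = 15j + 1. Then (15j + 1)³ = 3375j³ + 675j² + 45j + 1 = 15(225j³ + 45j² + 3j) + 1, so s³ ≡ 1 (mod 15).

Converse. Suppose s³ ≡ 1 (mod 15). The only residue r in {0, …, 14} with r³ ≡ 1 (mod 15) is r = 1, so s ≡ 1 (mod 15).

Equivalent; both directions hold.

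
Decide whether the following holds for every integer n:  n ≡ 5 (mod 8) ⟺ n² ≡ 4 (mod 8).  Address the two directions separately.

[⇒] This fails: take n = 5. Then 5 ≡ 5 (mod 8), but 5² = 25 ≡ 1 (mod 8), not 4.

[⇐] This fails: take n = 2. Then 2² = 4 ≡ 4 (mod 8), yet 2 ≡ 2 (mod 8), not 5.

Neither implication holds.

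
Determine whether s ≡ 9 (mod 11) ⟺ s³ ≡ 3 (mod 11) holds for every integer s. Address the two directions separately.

Both implications hold.

[⇐] Suppose s³ ≡ 3 (mod 11). The only residue r in {0, …, 10} with r³ ≡ 3 (mod 11) is r = 9, so s ≡ 9 (mod 11).

[⇒] Suppose s ≡ 9 (mod 11). Write s = 11j + 9. Then (11j + 9)³ = 1331j³ + 3267j² + 2673j + 729 = 11(121j³ + 297j² + 243j + 66) + 3, so s³ ≡ 3 (mod 11).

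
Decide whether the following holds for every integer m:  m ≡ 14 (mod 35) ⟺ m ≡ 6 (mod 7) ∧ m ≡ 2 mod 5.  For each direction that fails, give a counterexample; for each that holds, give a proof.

(⇒) This fails: m = 14 gives 14 ≡ 14 (mod 35) but 14 ≡ 0 (mod 7), so the conjunction on the right does not hold.

(⇐) This fails: m = 27 satisfies both congruences on the right (27 ≡ 6 mod 7 and 27 ≡ 2 mod 5) yet 27 ≡ 27 (mod 35), not 14.

Neither direction holds.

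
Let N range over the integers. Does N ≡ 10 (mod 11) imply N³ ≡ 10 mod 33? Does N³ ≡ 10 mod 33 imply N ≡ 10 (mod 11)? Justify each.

Only the reverse direction holds.

(⇒) This fails: take N = 21. Then 21 ≡ 10 (mod 11), but 21³ = 9261 ≡ 21 (mod 33), not 10.

(⇐) Conversely, the residues r modulo 33 with r³ ≡ 10 (mod 33) are exactly {10}, and each is ≡ 10 (mod 11).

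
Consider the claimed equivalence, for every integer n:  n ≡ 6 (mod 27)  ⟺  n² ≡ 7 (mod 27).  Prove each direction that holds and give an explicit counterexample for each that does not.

(⟹) This fails: take n = 6. Then 6 ≡ 6 (mod 27), but 6² = 36 ≡ 9 (mod 27), not 7.

(⟸) This fails: take n = 13. Then 13² = 169 ≡ 7 (mod 27), yet 13 ≡ 13 (mod 27), not 6.

(⇒) fails and (⇐) fails.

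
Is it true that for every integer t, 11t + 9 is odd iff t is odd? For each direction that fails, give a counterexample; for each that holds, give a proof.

[⇒] This fails: t = 6 gives 11t + 9 = 75, which is odd, but 6 is even, not odd.

[⇐] This also fails: t = 7 is odd, but 11t + 9 = 86 is even, not odd.

Both directions fail.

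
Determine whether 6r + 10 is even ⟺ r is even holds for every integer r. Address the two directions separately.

Only the converse holds.

(←) Suppose r is even. Since 6 is even, 6r is even for every r, so 6r + 10 has the same parity as 10, which is even. Hence 6r + 10 is even.

(→) This fails: take r = 7. Then 6r + 10 = 52, which is even, yet r = 7 is odd, not even.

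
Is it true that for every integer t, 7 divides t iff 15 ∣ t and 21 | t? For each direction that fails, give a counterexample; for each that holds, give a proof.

The forward direction fails; the converse holds.

(⇒) This fails: take t = 7. Certainly 7 ∣ 7, but 15 ∤ 7.

(⇐) Suppose 15 ∣ t and 21 ∣ t. Any common multiple of 15 and 21 is a multiple of their lcm; here lcm(15, 21) = 15·21/gcd(15, 21) = 315/3 = 105, so 105 ∣ t. Since 7 ∣ 105, it follows that 7 ∣ t.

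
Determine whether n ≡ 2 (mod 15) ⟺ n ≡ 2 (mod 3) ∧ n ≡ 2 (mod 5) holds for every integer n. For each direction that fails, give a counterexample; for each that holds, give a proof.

The biconditional holds.

(⟹) Suppose n ≡ 2 (mod 15); write n = 15j + 2. Since 3 ∣ 15, reducing mod 3 gives n ≡ 2 (mod 3); since 5 ∣ 15, reducing mod 5 gives n ≡ 2 (mod 5).

(⟸) Conversely, if n ≡ 2 (mod 3) and n ≡ 2 (mod 5), then by the Chinese remainder theorem n ≡ 2 (mod 15). This is exactly n ≡ 2 (mod 15).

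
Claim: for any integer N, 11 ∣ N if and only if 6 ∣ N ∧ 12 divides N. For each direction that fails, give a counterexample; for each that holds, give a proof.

Neither direction holds.

(→) This fails: take N = 11. Certainly 11 ∣ 11, but 6 ∤ 11.

(←) This fails: take N = 12. Both 6 ∣ 12 and 12 ∣ 12, yet 12 is not a multiple of 11 (since 12 = 1·11 + 1), so 11 ∤ 12.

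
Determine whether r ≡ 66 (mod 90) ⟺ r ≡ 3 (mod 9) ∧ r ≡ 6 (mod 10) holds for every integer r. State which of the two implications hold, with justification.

Both directions hold.

(→) Suppose r ≡ 66 (mod 90); write r = 90j + 66. Since 9 ∣ 90, reducing mod 9 gives r ≡ 66 ≡ 3 (mod 9); since 10 ∣ 90, reducing mod 10 gives r ≡ 66 ≡ 6 (mod 10).

(←) Conversely, if r ≡ 3 (mod 9) and r ≡ 6 (mod 10), then by the Chinese remainder theorem r ≡ 66 (mod 90). This is exactly r ≡ 66 (mod 90).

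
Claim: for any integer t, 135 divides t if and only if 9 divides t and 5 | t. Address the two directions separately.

Only the forward direction holds.

(→) If 135 ∣ t, write t = 135q. Since 135 = 15·9, t = 9·(15q), so 9 ∣ t; and since 135 = 27·5, t = 5·(27q), so 5 ∣ t.

(←) This fails: take t = 45. Both 9 ∣ 45 and 5 ∣ 45, yet 45 is not a multiple of 135 (since 45 = 0·135 + 45), so 135 ∤ 45.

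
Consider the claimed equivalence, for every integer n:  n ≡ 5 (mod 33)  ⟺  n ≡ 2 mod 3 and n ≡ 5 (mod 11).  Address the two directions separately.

Both directions hold.

[⇒] Suppose n ≡ 5 (mod 33); write n = 33j + 5. Since 3 ∣ 33, reducing mod 3 gives n ≡ 5 ≡ 2 (mod 3); since 11 ∣ 33, reducing mod 11 gives n ≡ 5 (mod 11).

[⇐] Conversely, if n ≡ 2 (mod 3) and n ≡ 5 (mod 11), then by the Chinese remainder theorem n ≡ 5 (mod 33). This is exactly n ≡ 5 (mod 33).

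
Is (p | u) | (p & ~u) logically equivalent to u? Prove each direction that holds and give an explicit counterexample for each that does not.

Forward direction. This fails. Under p = T, u = F, the left side is true but the right side is false.

Converse. Assume the antecedent. If p is true, (p | u) | (p & ~u) reduces to true regardless of the other variables. If p is false, the antecedent forces (p = F, u = T), and (p | u) | (p & ~u) holds there. Either way (p | u) | (p & ~u) holds.

Only the converse holds.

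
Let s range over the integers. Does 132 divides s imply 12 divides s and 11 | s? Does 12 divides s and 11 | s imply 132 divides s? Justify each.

[⇒] If 132 ∣ s, write s = 132q. Since 132 = 11·12, s = 12·(11q), so 12 ∣ s; and since 132 = 12·11, s = 11·(12q), so 11 ∣ s.

[⇐] Suppose 12 ∣ s and 11 ∣ s. Any common multiple of 12 and 11 is a multiple of their lcm; here gcd(12, 11) = 1, so lcm(12, 11) = 12·11 = 132, so 132 ∣ s.

Both directions hold.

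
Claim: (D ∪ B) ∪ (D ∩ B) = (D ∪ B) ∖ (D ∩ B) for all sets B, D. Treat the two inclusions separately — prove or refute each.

(⊆) This inclusion fails. Take B = {1}, D = {1}; then 1 ∈ (D ∪ B) ∪ (D ∩ B) but 1 ∉ (D ∪ B) ∖ (D ∩ B).

(⊇) Let x ∈ (D ∪ B) ∖ (D ∩ B). Then either x ∈ B and x ∉ D; or x ∈ D and x ∉ B. In each case x ∈ (D ∪ B) ∪ (D ∩ B), so (D ∪ B) ∖ (D ∩ B) ⊆ (D ∪ B) ∪ (D ∩ B).

(⊆) fails; (⊇) holds.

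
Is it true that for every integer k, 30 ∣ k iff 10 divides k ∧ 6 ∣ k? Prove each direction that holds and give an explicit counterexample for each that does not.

(⇒) If 30 ∣ k, write k = 30q. Since 30 = 3·10, k = 10·(3q), so 10 ∣ k; and since 30 = 5·6, k = 6·(5q), so 6 ∣ k.

(⇐) Suppose 10 ∣ k and 6 ∣ k. Any common multiple of 10 and 6 is a multiple of their lcm; here lcm(10, 6) = 10·6/gcd(10, 6) = 60/2 = 30, so 30 ∣ k.

Equivalent; both directions hold.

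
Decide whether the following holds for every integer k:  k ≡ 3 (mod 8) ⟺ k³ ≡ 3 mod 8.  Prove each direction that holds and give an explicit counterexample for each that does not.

(⇐) For the converse, argue contrapositively. If k ≢ 3 (mod 8), then k is congruent to one of 0, 1, 2, 4, 5, 6, 7 modulo 8, and these give k³ ≡ 0, 1, 0, 0, 5, 0, 7 respectively — never 3.

(⇒) Suppose k ≡ 3 (mod 8). Write k = 8j + 3. Then (8j + 3)³ = 512j³ + 576j² + 216j + 27 = 8(64j³ + 72j² + 27j + 3) + 3, so k³ ≡ 3 (mod 8).

Equivalent; both directions hold.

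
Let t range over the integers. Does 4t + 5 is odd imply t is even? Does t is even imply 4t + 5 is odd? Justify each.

Forward direction. This fails: take t = 3. Then 4t + 5 = 17, which is odd, yet t = 3 is odd, not even.

Converse. Suppose t is even. Since 4 is even, 4t is even for every t, so 4t + 5 has the same parity as 5, which is odd. Hence 4t + 5 is odd.

Only the reverse direction holds.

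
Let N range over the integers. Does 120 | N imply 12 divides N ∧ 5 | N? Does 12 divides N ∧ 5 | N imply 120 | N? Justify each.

Not equivalent: only (⇒) holds.

[⇒] If 120 ∣ N, write N = 120q. Since 120 = 10·12, N = 12·(10q), so 12 ∣ N; and since 120 = 24·5, N = 5·(24q), so 5 ∣ N.

[⇐] This fails: take N = 60. Both 12 ∣ 60 and 5 ∣ 60, yet 60 is not a multiple of 120 (since 60 = 0·120 + 60), so 120 ∤ 60.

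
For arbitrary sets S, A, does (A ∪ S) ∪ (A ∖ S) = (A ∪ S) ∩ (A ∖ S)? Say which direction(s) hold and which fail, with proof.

Forward inclusion. This inclusion fails. Take S = {1}, A = ∅; then 1 ∈ (A ∪ S) ∪ (A ∖ S) but 1 ∉ (A ∪ S) ∩ (A ∖ S).

Reverse inclusion. Let x ∈ (A ∪ S) ∩ (A ∖ S). Then x ∈ A and x ∉ S, from which x ∈ (A ∪ S) ∪ (A ∖ S).

Only the reverse inclusion holds.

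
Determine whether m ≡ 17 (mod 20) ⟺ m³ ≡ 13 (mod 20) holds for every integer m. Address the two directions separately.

The biconditional holds.

Forward direction. Suppose m ≡ 17 (mod 20). Write m = 20j + 17. Then (20j + 17)³ = 8000j³ + 20400j² + 17340j + 4913 = 20(400j³ + 1020j² + 867j + 245) + 13, so m³ ≡ 13 (mod 20).

Converse. Suppose m³ ≡ 13 (mod 20). The only residue r in {0, …, 19} with r³ ≡ 13 (mod 20) is r = 17, so m ≡ 17 (mod 20).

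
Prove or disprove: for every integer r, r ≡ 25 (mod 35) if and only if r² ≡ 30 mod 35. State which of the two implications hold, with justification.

The forward direction holds; the converse fails.

(⇒) Suppose r ≡ 25 (mod 35). Write r = 35j + 25. Then (35j + 25)² = 1225j² + 1750j + 625 = 35(35j² + 50j + 17) + 30, so r² ≡ 30 (mod 35).

(⇐) This fails: take r = 10. Then 10² = 100 ≡ 30 (mod 35), yet 10 ≡ 10 (mod 35), not 25.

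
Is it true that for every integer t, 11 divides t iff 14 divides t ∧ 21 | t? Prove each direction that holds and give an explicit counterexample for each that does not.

Both directions fail.

(⟹) This fails: take t = 11. Certainly 11 ∣ 11, but 14 ∤ 11.

(⟸) This fails: take t = 42. Both 14 ∣ 42 and 21 ∣ 42, yet 42 is not a multiple of 11 (since 42 = 3·11 + 9), so 11 ∤ 42.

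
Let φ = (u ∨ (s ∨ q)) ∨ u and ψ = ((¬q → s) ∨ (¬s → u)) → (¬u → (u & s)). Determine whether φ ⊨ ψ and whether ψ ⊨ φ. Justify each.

Both directions fail.

(→) This fails. Under q = T, u = F, s = F, the left side is true but the right side is false.

(←) This fails. Under q = F, u = F, s = F, the left side is false but the right side is true.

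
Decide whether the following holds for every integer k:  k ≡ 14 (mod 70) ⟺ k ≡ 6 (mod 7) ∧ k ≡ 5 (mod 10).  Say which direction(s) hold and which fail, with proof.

Neither implication holds.

(⟹) This fails: k = 14 gives 14 ≡ 14 (mod 70) but 14 ≡ 0 (mod 7), so the conjunction on the right does not hold.

(⟸) This fails: k = 55 satisfies both congruences on the right (55 ≡ 6 mod 7 and 55 ≡ 5 mod 10) yet 55 ≡ 55 (mod 70), not 14.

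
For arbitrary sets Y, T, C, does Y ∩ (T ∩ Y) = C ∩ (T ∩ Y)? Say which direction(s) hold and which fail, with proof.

(⊆) fails; (⊇) holds.

Forward inclusion. This inclusion fails. Take Y = {1}, T = {1}, C = ∅; then 1 ∈ Y ∩ (T ∩ Y) but 1 ∉ C ∩ (T ∩ Y).

Reverse inclusion. Let x ∈ C ∩ (T ∩ Y). Then x ∈ Y ∩ T ∩ C, from which x ∈ Y ∩ (T ∩ Y).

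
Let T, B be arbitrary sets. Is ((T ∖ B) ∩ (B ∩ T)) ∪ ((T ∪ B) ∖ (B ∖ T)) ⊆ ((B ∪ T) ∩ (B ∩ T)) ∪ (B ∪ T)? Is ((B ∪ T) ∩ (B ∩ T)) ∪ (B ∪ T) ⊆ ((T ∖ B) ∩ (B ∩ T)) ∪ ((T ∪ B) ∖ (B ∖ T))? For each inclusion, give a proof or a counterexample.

(⟸) This inclusion fails. Take T = ∅, B = {1}; then 1 ∈ ((B ∪ T) ∩ (B ∩ T)) ∪ (B ∪ T) but 1 ∉ ((T ∖ B) ∩ (B ∩ T)) ∪ ((T ∪ B) ∖ (B ∖ T)).

(⟹) Let x ∈ ((T ∖ B) ∩ (B ∩ T)) ∪ ((T ∪ B) ∖ (B ∖ T)). Then either x ∈ T and x ∉ B; or x ∈ T ∩ B. In each case x ∈ ((B ∪ T) ∩ (B ∩ T)) ∪ (B ∪ T), so ((T ∖ B) ∩ (B ∩ T)) ∪ ((T ∪ B) ∖ (B ∖ T)) ⊆ ((B ∪ T) ∩ (B ∩ T)) ∪ (B ∪ T).

Only the forward inclusion holds.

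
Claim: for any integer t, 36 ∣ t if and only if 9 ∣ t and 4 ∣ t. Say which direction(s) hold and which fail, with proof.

Forward direction. If 36 ∣ t, write t = 36q. Since 36 = 4·9, t = 9·(4q), so 9 ∣ t; and since 36 = 9·4, t = 4·(9q), so 4 ∣ t.

Converse. Suppose 9 ∣ t and 4 ∣ t. Any common multiple of 9 and 4 is a multiple of their lcm; here gcd(9, 4) = 1, so lcm(9, 4) = 9·4 = 36, so 36 ∣ t.

Both directions hold; the statement is true.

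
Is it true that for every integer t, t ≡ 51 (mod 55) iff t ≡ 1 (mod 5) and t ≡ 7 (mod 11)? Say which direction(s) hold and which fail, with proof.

Both implications hold.

(⇒) Suppose t ≡ 51 (mod 55); write t = 55j + 51. Since 5 ∣ 55, reducing mod 5 gives t ≡ 51 ≡ 1 (mod 5); since 11 ∣ 55, reducing mod 11 gives t ≡ 51 ≡ 7 (mod 11).

(⇐) Conversely, if t ≡ 1 (mod 5) and t ≡ 7 (mod 11), then by the Chinese remainder theorem t ≡ 51 (mod 55). This is exactly t ≡ 51 (mod 55).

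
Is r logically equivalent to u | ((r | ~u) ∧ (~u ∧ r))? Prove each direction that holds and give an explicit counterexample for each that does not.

(⟹) Assume the antecedent. If r is true, u | ((r | ~u) ∧ (~u ∧ r)) reduces to true regardless of the other variables. If r is false, the antecedent cannot hold. Either way u | ((r | ~u) ∧ (~u ∧ r)) holds.

(⟸) This fails. Under r = F, u = T, the left side is false but the right side is true.

(⇒) holds; (⇐) fails.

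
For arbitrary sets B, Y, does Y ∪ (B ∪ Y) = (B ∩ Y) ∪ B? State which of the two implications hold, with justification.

Forward inclusion. This inclusion fails. Take B = ∅, Y = {1}; then 1 ∈ Y ∪ (B ∪ Y) but 1 ∉ (B ∩ Y) ∪ B.

Reverse inclusion. Let x ∈ (B ∩ Y) ∪ B. Then either x ∈ B and x ∉ Y; or x ∈ B ∩ Y. In each case x ∈ Y ∪ (B ∪ Y), so (B ∩ Y) ∪ B ⊆ Y ∪ (B ∪ Y).

(⊆) fails; (⊇) holds.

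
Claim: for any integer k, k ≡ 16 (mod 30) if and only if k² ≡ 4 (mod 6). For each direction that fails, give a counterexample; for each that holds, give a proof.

Only the forward direction holds.

[⇒] Suppose k ≡ 16 (mod 30). Then k² ≡ 16² = 256 (mod 30), and since 6 ∣ 30, also k² ≡ 4 (mod 6).

[⇐] This fails: take k = 2. Then 2² = 4 ≡ 4 (mod 6), yet 2 ≡ 2 (mod 30), not 16.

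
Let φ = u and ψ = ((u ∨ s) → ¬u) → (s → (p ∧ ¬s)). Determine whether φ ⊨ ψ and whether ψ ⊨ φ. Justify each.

Not equivalent: only (⇒) holds.

Forward direction. Assume the antecedent. If u is true, the consequent reduces to true regardless of the other variables. If u is false, the antecedent cannot hold. Either way the consequent holds.

Converse. This fails. Under u = F, p = F, s = F, the left side is false but the right side is true.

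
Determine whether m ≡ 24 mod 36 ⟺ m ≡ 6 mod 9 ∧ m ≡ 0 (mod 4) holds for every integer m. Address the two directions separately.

Both directions hold.

Forward direction. Suppose m ≡ 24 (mod 36); write m = 36j + 24. Since 9 ∣ 36, reducing mod 9 gives m ≡ 24 ≡ 6 (mod 9); since 4 ∣ 36, reducing mod 4 gives m ≡ 24 ≡ 0 (mod 4).

Converse. If m ≡ 6 (mod 9) and m ≡ 0 (mod 4), then by the Chinese remainder theorem m ≡ 24 (mod 36). This is exactly m ≡ 24 (mod 36).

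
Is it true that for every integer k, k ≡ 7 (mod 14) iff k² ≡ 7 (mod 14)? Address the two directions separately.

Forward direction. Suppose k ≡ 7 (mod 14). Write k = 14j + 7. Then (14j + 7)² = 196j² + 196j + 49 = 14(14j² + 14j + 3) + 7, so k² ≡ 7 (mod 14).

Converse. Suppose k² ≡ 7 (mod 14). The only residue r in {0, …, 13} with r² ≡ 7 (mod 14) is r = 7, so k ≡ 7 (mod 14).

Equivalent; both directions hold.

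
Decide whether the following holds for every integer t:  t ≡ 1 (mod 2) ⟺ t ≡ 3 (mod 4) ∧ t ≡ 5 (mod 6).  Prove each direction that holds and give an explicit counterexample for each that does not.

(⟸) If t ≡ 3 (mod 4) and t ≡ 5 (mod 6), then by the Chinese remainder theorem t ≡ 11 (mod 12). Since 11 ≡ 1 (mod 2) and 2 ∣ 12, we get t ≡ 1 (mod 2).

(⟹) This fails: t = 1 gives 1 ≡ 1 (mod 2) but 1 ≡ 1 (mod 4), so the conjunction on the right does not hold.

(⇒) fails; (⇐) holds.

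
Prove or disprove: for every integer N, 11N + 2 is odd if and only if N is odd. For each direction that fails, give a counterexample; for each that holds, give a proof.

Both directions hold.

Forward direction. Suppose 11N + 2 is odd. Since 11 is odd, 11N and N have the same parity, so 11N + 2 ≡ N + 2 (mod 2). As 2 is even, 11N + 2 is odd exactly when N is odd. Thus N is odd.

Converse. Suppose N is odd; write N = 2j + 1. Then 11N + 2 = 11·(2j + 1) + 2 = 2·11j + 13, which is odd.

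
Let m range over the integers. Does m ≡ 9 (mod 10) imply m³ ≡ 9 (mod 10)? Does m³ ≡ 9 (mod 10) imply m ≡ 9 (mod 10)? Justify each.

Both implications hold.

(←) Suppose m³ ≡ 9 (mod 10). The only residue r in {0, …, 9} with r³ ≡ 9 (mod 10) is r = 9, so m ≡ 9 (mod 10).

(→) Suppose m ≡ 9 (mod 10). Write m = 10j + 9. Then (10j + 9)³ = 1000j³ + 2700j² + 2430j + 729 = 10(100j³ + 270j² + 243j + 72) + 9, so m³ ≡ 9 (mod 10).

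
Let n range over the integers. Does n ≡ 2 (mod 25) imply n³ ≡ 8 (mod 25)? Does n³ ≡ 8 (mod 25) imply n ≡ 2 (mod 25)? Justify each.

(→) Suppose n ≡ 2 (mod 25). Write n = 25j + 2. Then (25j + 2)³ = 15625j³ + 3750j² + 300j + 8 = 25(625j³ + 150j² + 12j) + 8, so n³ ≡ 8 (mod 25).

(←) Conversely, suppose n³ ≡ 8 (mod 25). The only residue r in {0, …, 24} with r³ ≡ 8 (mod 25) is r = 2, so n ≡ 2 (mod 25).

The biconditional holds.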